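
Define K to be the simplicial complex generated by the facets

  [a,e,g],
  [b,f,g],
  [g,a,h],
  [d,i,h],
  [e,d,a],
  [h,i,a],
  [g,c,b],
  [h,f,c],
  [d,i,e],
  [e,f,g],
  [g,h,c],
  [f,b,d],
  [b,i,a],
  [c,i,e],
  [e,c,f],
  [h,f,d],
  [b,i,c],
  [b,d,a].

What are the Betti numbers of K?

Order the vertices as a < b < c < d < e < f < g < h < i. Listing each simplex with vertices in this order, K has dimension 2 with simplices:

  0-simplices (9): a, b, c, d, e, f, g, h, i
  1-simplices (27): ab, ad, ae, ag, ah, ai, bc, bd, bf, bg, bi, ce, cf, cg, ch, ci, de, df, dh, di, ef, eg, ei, fg, fh, gh, hi
  2-simplices (18): abd, abi, ade, aeg, agh, ahi, bcg, bci, bdf, bfg, cef, cei, cfh, cgh, dei, dfh, dhi, efg

giving chain groups C_0 ≅ Z^9, C_1 ≅ Z^27, C_2 ≅ Z^18.

∂_1: C_1 → C_0 sends each edge [p,q] (with p < q) to q − p.
The 9×27 boundary matrix has rank 8 and Smith normal form diag(1,1,1,1,1,1,1,1).

∂_2: C_2 → C_1 acts by ∂[p,q,r] = [q,r] − [p,r] + [p,q]. For instance
  ∂cef = ef − cf + ce,
  ∂ahi = hi − ai + ah.
The 27×18 boundary matrix has rank 18 and Smith normal form diag(1,1,1,1,1,1,1,1,1,1,1,1,1,1,1,1,1,2).

Now H_k = ker ∂_k / im ∂_{k+1}, so:

  H_0: rank C_0 − rank ∂_1 = 9 − 8 = 1, and the invariant factors of ∂_1 are all 1, so H_0 ≅ Z.
  H_1: rank ker ∂_1 − rank ∂_2 = (27 − 8) − 18 = 1, and ∂_2 has invariant factor 2 > 1, so H_1 ≅ Z ⊕ Z/2Z.
  H_2: rank ker ∂_2 − rank ∂_3 = (18 − 18) − 0 = 0, and there is no ∂_3, so H_2 ≅ 0.

Hence the Betti numbers are b_0 = 1, b_1 = 1, b_2 = 0.

b_0 = 1, b_1 = 1, b_2 = 0.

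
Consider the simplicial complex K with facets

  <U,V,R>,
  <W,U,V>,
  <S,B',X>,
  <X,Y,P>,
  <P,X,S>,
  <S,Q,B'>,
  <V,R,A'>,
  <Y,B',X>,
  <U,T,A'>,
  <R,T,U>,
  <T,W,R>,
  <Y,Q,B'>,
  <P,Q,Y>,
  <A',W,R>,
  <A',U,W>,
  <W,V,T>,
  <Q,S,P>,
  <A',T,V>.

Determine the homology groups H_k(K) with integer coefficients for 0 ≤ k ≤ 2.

We work with the vertex ordering P < Q < R < S < T < U < V < W < X < Y < A' < B'. The simplices of K, each written with vertices in increasing order, are:

  0-simplices (12): [P], [Q], [R], [S], [T], [U], [V], [W], [X], [Y], [A'], [B']
  1-simplices (27): (27 of them)
  2-simplices (18): (18 of them)

Hence C_0 ≅ Z^12, C_1 ≅ Z^27, C_2 ≅ Z^18.

∂_1: C_1 → C_0 sends each edge [p,q] (with p < q) to q − p. For instance
  ∂[R,W] = [W] − [R].
As a 12×27 matrix over Z this has rank 10, with invariant factors (1,1,1,1,1,1,1,1,1,1).

∂_2: C_2 → C_1 acts by ∂[p,q,r] = [q,r] − [p,r] + [p,q]. For instance
  ∂[S,X,B'] = [X,B'] − [S,B'] + [S,X],
  ∂[Q,Y,B'] = [Y,B'] − [Q,B'] + [Q,Y].
As a 27×18 matrix over Z this has rank 17, with invariant factors (1,1,1,1,1,1,1,1,1,1,1,1,1,1,1,1,2).

Computing H_k = (kernel of ∂_k) / (image of ∂_{k+1}):

  H_0: rank C_0 − rank ∂_1 = 12 − 10 = 2, and the invariant factors of ∂_1 are all 1, so H_0 = Z^2.
  H_1: rank ker ∂_1 − rank ∂_2 = (27 − 10) − 17 = 0, and ∂_2 has invariant factor 2 > 1, so H_1 = Z/2.
  H_2: rank ker ∂_2 − rank ∂_3 = (18 − 17) − 0 = 1, and there is no ∂_3, so H_2 = Z.

(K is a triangulation of the disjoint union of the real projective plane RP^2 and the 2-sphere S^2.)

H_0 = Z^2,  H_1 = Z/2,  H_2 = Z.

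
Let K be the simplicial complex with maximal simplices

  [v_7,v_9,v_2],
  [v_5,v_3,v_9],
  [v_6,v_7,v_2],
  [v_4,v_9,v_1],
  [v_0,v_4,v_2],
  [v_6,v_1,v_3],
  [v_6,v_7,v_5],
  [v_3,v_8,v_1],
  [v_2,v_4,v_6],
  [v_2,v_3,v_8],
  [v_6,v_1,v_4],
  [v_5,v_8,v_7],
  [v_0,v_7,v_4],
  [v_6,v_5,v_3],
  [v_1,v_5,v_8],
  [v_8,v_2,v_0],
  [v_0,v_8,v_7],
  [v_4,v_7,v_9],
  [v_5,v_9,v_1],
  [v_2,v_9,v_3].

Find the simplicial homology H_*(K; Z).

Take the total order v_0 < v_1 < v_2 < v_3 < v_4 < v_5 < v_6 < v_7 < v_8 < v_9 on the vertex set. Then K (dimension 2) consists of the simplices:

  0-simplices (10): [v_0], [v_1], [v_2], [v_3], [v_4], [v_5], [v_6], [v_7], [v_8], [v_9]
  1-simplices (30): (30 of them)
  2-simplices (20): (20 of them)

so the chain groups are C_0 ≅ Z^10, C_1 ≅ Z^30, C_2 ≅ Z^20.

The boundary map ∂_1: C_1 → C_0 maps an edge to its endpoints' difference, ∂[p,q] = q − p.
As a 10×30 matrix over Z this has rank 9, with invariant factors (1,1,1,1,1,1,1,1,1).

The boundary map ∂_2: C_2 → C_1 acts by ∂[p,q,r] = [q,r] − [p,r] + [p,q]. For instance
  ∂[v_3,v_5,v_6] = [v_5,v_6] − [v_3,v_6] + [v_3,v_5],
  ∂[v_2,v_4,v_6] = [v_4,v_6] − [v_2,v_6] + [v_2,v_4].
As a 30×20 matrix over Z this has rank 20, with invariant factors (1,1,1,1,1,1,1,1,1,1,1,1,1,1,1,1,1,1,1,2).

Computing H_k = (kernel of ∂_k) / (image of ∂_{k+1}):

  H_0: rank C_0 − rank ∂_1 = 10 − 9 = 1, and the invariant factors of ∂_1 are all 1, so H_0 ≅ Z.
  H_1: rank ker ∂_1 − rank ∂_2 = (30 − 9) − 20 = 1, and ∂_2 has invariant factor 2 > 1, so H_1 ≅ Z × Z/2.
  H_2: rank ker ∂_2 − rank ∂_3 = (20 − 20) − 0 = 0, and there is no ∂_3, so H_2 ≅ 0.

(K is a triangulation of the Klein bottle.)

H_0 ≅ Z,  H_1 ≅ Z × Z/2,  H_2 = 0.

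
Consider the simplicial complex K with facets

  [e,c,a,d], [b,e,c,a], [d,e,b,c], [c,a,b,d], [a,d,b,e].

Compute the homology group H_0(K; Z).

H_0 = Z.

Take the total order a < b < c < d < e on the vertex set. Then K (dimension 3) consists of the simplices:

  0-simplices (5): a, b, c, d, e
  1-simplices (10): ab, ac, ad, ae, bc, bd, be, cd, ce, de
  2-simplices (10): abc, abd, abe, acd, ace, ade, bcd, bce, bde, cde
  3-simplices (5): abcd, abce, abde, acde, bcde

giving chain groups C_0 ≅ Z^5, C_1 ≅ Z^10, C_2 ≅ Z^10, C_3 ≅ Z^5.

∂_1: C_1 → C_0 maps an edge to its endpoints' difference, ∂[p,q] = q − p. For instance
  ∂ce = e − c.
The 5×10 boundary matrix has rank 4 and Smith normal form diag(1,1,1,1).

The boundary map ∂_2: C_2 → C_1 maps a triangle to the signed sum of its edges. For instance
  ∂acd = cd − ad + ac,
  ∂bce = ce − be + bc.
This gives a 10×10 integer matrix of rank 6; reducing to Smith normal form yields diagonal entries (1,1,1,1,1,1).

Boundary ∂_3: C_3 → C_2 sends each 3-simplex σ to the alternating sum Σ_i (−1)^i (σ with its i-th vertex removed). For instance
  ∂bcde = cde − bde + bce − bcd,
  ∂acde = cde − ade + ace − acd.
The 10×5 boundary matrix has rank 4 and Smith normal form diag(1,1,1,1).

From H_k ≅ ker(∂_k) / im(∂_{k+1}) we obtain:

  H_0: rank C_0 − rank ∂_1 = 5 − 4 = 1, and the invariant factors of ∂_1 are all 1, so H_0 = Z.

(K is a triangulation of the 3-sphere S^3.)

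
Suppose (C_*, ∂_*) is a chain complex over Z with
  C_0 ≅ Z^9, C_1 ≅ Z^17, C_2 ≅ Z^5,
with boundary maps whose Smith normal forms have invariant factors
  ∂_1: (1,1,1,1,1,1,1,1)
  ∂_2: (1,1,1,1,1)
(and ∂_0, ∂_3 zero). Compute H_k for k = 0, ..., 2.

H_0 ≅ Z,  H_1 ≅ Z^4,  H_2 = 0.

H_0: b_0 = 9 − 0 − 8 = 1; torsion from ∂_1 factors > 1: none. So H_0 ≅ Z.
H_1: b_1 = 17 − 8 − 5 = 4; torsion from ∂_2 factors > 1: none. So H_1 ≅ Z^4.
H_2: b_2 = 5 − 5 − 0 = 0; torsion from ∂_3 factors > 1: none. So H_2 ≅ 0.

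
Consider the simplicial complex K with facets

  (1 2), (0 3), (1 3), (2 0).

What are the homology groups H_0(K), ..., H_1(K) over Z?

K has 4 vertices, 4 edges.
rank ∂_0 = 0, rank ∂_1 = 3 ⇒ b_0 = 4 − 0 − 3 = 1; all invariant factors of ∂_1 are 1 so no torsion. So H_0 = Z.
rank ∂_1 = 3, rank ∂_2 = 0 ⇒ b_1 = 4 − 3 − 0 = 1. So H_1 = Z.

H_0 = Z,  H_1 = Z.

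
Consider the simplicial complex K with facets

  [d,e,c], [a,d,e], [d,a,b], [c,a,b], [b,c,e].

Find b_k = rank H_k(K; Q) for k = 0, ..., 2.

K has 5 vertices, 10 edges, 5 triangles.
rank ∂_0 = 0, rank ∂_1 = 4 ⇒ b_0 = 5 − 0 − 4 = 1; all invariant factors of ∂_1 are 1 so no torsion. So H_0 ≅ Z.
rank ∂_1 = 4, rank ∂_2 = 5 ⇒ b_1 = 10 − 4 − 5 = 1; all invariant factors of ∂_2 are 1 so no torsion. So H_1 ≅ Z.
rank ∂_2 = 5, rank ∂_3 = 0 ⇒ b_2 = 5 − 5 − 0 = 0. So H_2 ≅ 0.

b_0 = 1, b_1 = 1, b_2 = 0.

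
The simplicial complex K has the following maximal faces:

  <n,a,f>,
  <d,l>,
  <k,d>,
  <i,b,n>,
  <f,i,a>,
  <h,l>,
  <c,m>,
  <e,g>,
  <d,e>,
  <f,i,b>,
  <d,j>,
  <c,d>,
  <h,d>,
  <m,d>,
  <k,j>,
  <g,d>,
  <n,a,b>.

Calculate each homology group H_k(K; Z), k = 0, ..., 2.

H_0 ≅ Z^2,  H_1 ≅ Z^5,  H_2 = 0.

We work with the vertex ordering a < b < c < d < e < f < g < h < i < j < k < l < m < n. The simplices of K, each written with vertices in increasing order, are:

  0-simplices (14): a, b, c, d, e, f, g, h, i, j, k, l, m, n
  1-simplices (22): ab, af, ai, an, bf, bi, bn, cd, cm, de, dg, dh, dj, dk, dl, dm, eg, fi, fn, hl, in, jk
  2-simplices (5): abn, afi, afn, bfi, bin

Hence C_0 ≅ Z^14, C_1 ≅ Z^22, C_2 ≅ Z^5.

Boundary ∂_1: C_1 → C_0 is given by ∂[p,q] = [q] − [p]. For instance
  ∂ab = b − a.
The 14×22 boundary matrix has rank 12 and Smith normal form diag(1,1,1,1,1,1,1,1,1,1,1,1).

∂_2: C_2 → C_1 maps a triangle to the signed sum of its edges. For instance
  ∂bfi = fi − bi + bf,
  ∂afi = fi − ai + af.
As a 22×5 matrix over Z this has rank 5, with invariant factors (1,1,1,1,1).

Now H_k = ker ∂_k / im ∂_{k+1}, so:

  H_0: rank C_0 − rank ∂_1 = 14 − 12 = 2, and the invariant factors of ∂_1 are all 1, so H_0 ≅ Z^2.
  H_1: rank ker ∂_1 − rank ∂_2 = (22 − 12) − 5 = 5, and the invariant factors of ∂_2 are all 1, so H_1 ≅ Z^5.
  H_2: rank ker ∂_2 − rank ∂_3 = (5 − 5) − 0 = 0, and there is no ∂_3, so H_2 ≅ 0.

(K is a triangulation of the disjoint union of the Möbius band and a wedge of 4 circles.)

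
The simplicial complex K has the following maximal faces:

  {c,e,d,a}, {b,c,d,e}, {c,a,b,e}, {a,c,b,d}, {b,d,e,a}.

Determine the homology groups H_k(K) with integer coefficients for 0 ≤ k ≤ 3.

H_0 ≅ Z,  H_1 = 0,  H_2 = 0,  H_3 ≅ Z.

Fix the vertex order a < b < c < d < e and write every simplex with vertices in increasing order. Then dim K = 3 and the simplices of K are:

  0-simplices (5): a, b, c, d, e
  1-simplices (10): ab, ac, ad, ae, bc, bd, be, cd, ce, de
  2-simplices (10): abc, abd, abe, acd, ace, ade, bcd, bce, bde, cde
  3-simplices (5): abcd, abce, abde, acde, bcde

giving chain groups C_0 ≅ Z^5, C_1 ≅ Z^10, C_2 ≅ Z^10, C_3 ≅ Z^5.

∂_1: C_1 → C_0 maps an edge to its endpoints' difference, ∂[p,q] = q − p. For instance
  ∂bd = d − b.
As a 5×10 matrix over Z this has rank 4, with invariant factors (1,1,1,1).

Boundary ∂_2: C_2 → C_1 maps a triangle to the signed sum of its edges. For instance
  ∂abd = bd − ad + ab,
  ∂ace = ce − ae + ac.
The 10×10 boundary matrix has rank 6 and Smith normal form diag(1,1,1,1,1,1).

∂_3: C_3 → C_2 sends each 3-simplex σ to the alternating sum Σ_i (−1)^i (σ with its i-th vertex removed). For instance
  ∂abde = bde − ade + abe − abd,
  ∂abcd = bcd − acd + abd − abc.
This gives a 10×5 integer matrix of rank 4; reducing to Smith normal form yields diagonal entries (1,1,1,1).

Now H_k = ker ∂_k / im ∂_{k+1}, so:

  H_0: rank C_0 − rank ∂_1 = 5 − 4 = 1, and the invariant factors of ∂_1 are all 1, so H_0 = Z.
  H_1: rank ker ∂_1 − rank ∂_2 = (10 − 4) − 6 = 0, and the invariant factors of ∂_2 are all 1, so H_1 = 0.
  H_2: rank ker ∂_2 − rank ∂_3 = (10 − 6) − 4 = 0, and the invariant factors of ∂_3 are all 1, so H_2 = 0.
  H_3: rank ker ∂_3 − rank ∂_4 = (5 − 4) − 0 = 1, and there is no ∂_4, so H_3 = Z.

(K is a triangulation of the 3-sphere S^3.)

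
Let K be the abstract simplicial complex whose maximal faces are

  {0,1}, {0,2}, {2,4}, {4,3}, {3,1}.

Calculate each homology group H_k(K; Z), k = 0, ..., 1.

H_0 = Z,  H_1 = Z.

We work with the vertex ordering 0 < 1 < 2 < 3 < 4. The simplices of K, each written with vertices in increasing order, are:

  0-simplices (5): [0], [1], [2], [3], [4]
  1-simplices (5): [0,1], [0,2], [1,3], [2,4], [3,4]

Hence C_0 ≅ Z^5, C_1 ≅ Z^5.

Boundary ∂_1: C_1 → C_0 sends each edge [p,q] (with p < q) to q − p. For instance
  ∂[0,2] = [2] − [0].
The 5×5 boundary matrix has rank 4 and Smith normal form diag(1,1,1,1).

Now H_k = ker ∂_k / im ∂_{k+1}, so:

  H_0: rank C_0 − rank ∂_1 = 5 − 4 = 1, and the invariant factors of ∂_1 are all 1, so H_0 = Z.
  H_1: rank ker ∂_1 − rank ∂_2 = (5 − 4) − 0 = 1, and there is no ∂_2, so H_1 = Z.

As a check, the Euler characteristic is 5 − 5 = 0, which agrees with 1 − 1 = 0.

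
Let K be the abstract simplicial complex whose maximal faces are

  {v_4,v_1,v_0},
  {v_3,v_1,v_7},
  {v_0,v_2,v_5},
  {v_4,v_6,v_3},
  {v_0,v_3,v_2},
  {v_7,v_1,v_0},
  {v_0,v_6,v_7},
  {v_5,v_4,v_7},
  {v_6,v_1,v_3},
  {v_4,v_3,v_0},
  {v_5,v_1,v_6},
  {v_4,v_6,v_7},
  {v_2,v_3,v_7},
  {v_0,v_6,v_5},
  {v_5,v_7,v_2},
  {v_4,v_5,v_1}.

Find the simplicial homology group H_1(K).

Fix the vertex order v_0 < v_1 < v_2 < v_3 < v_4 < v_5 < v_6 < v_7 and write every simplex with vertices in increasing order. Then dim K = 2 and the simplices of K are:

  0-simplices (8): [v_0], [v_1], [v_2], [v_3], [v_4], [v_5], [v_6], [v_7]
  1-simplices (24): (24 of them)
  2-simplices (16): (16 of them)

giving chain groups C_0 ≅ Z^8, C_1 ≅ Z^24, C_2 ≅ Z^16.

Boundary ∂_1: C_1 → C_0 is given by ∂[p,q] = [q] − [p]. For instance
  ∂[v_1,v_3] = [v_3] − [v_1].
The 8×24 boundary matrix has rank 7 and Smith normal form diag(1,1,1,1,1,1,1).

∂_2: C_2 → C_1 sends each 2-simplex [p,q,r] to [q,r] − [p,r] + [p,q]. For instance
  ∂[v_0,v_5,v_6] = [v_5,v_6] − [v_0,v_6] + [v_0,v_5],
  ∂[v_3,v_4,v_6] = [v_4,v_6] − [v_3,v_6] + [v_3,v_4].
The 24×16 boundary matrix has rank 15 and Smith normal form diag(1,1,1,1,1,1,1,1,1,1,1,1,1,1,1).

Reading off H_k = ker ∂_k / im ∂_{k+1}:

  H_1: rank ker ∂_1 − rank ∂_2 = (24 − 7) − 15 = 2, and the invariant factors of ∂_2 are all 1, so H_1 = Z^2.

(K is a triangulation of the torus T^2.)

H_1 = Z^2.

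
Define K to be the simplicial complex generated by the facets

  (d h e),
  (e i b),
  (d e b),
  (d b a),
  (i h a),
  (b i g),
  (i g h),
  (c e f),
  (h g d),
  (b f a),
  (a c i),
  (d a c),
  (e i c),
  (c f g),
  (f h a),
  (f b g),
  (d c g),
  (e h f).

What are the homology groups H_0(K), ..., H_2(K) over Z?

H_0 = Z,  H_1 = Z^2,  H_2 = Z.

We work with the vertex ordering a < b < c < d < e < f < g < h < i. The simplices of K, each written with vertices in increasing order, are:

  0-simplices (9): a, b, c, d, e, f, g, h, i
  1-simplices (27): ab, ac, ad, af, ah, ai, bd, be, bf, bg, bi, cd, ce, cf, cg, ci, de, dg, dh, ef, eh, ei, fg, fh, gh, gi, hi
  2-simplices (18): abd, abf, acd, aci, afh, ahi, bde, bei, bfg, bgi, cdg, cef, cei, cfg, deh, dgh, efh, ghi

so the chain groups are C_0 ≅ Z^9, C_1 ≅ Z^27, C_2 ≅ Z^18.

∂_1: C_1 → C_0 sends each edge [p,q] (with p < q) to q − p.
The resulting 9×27 matrix has rank 8, and its Smith normal form has invariant factors (1,1,1,1,1,1,1,1).

Boundary ∂_2: C_2 → C_1 sends each 2-simplex [p,q,r] to [q,r] − [p,r] + [p,q]. For instance
  ∂efh = fh − eh + ef,
  ∂acd = cd − ad + ac.
The resulting 27×18 matrix has rank 17, and its Smith normal form has invariant factors (1,1,1,1,1,1,1,1,1,1,1,1,1,1,1,1,1).

From H_k ≅ ker(∂_k) / im(∂_{k+1}) we obtain:

  H_0: rank C_0 − rank ∂_1 = 9 − 8 = 1, and the invariant factors of ∂_1 are all 1, so H_0 ≅ Z.
  H_1: rank ker ∂_1 − rank ∂_2 = (27 − 8) − 17 = 2, and the invariant factors of ∂_2 are all 1, so H_1 ≅ Z^2.
  H_2: rank ker ∂_2 − rank ∂_3 = (18 − 17) − 0 = 1, and there is no ∂_3, so H_2 ≅ Z.

(K is a triangulation of the torus T^2.)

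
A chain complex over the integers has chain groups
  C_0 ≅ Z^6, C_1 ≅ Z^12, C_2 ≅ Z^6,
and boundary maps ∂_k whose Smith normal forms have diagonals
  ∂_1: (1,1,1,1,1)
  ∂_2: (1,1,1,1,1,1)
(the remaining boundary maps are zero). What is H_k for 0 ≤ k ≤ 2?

H_0: b_0 = 6 − 0 − 5 = 1; torsion from ∂_1 factors > 1: none. So H_0 ≅ Z.
H_1: b_1 = 12 − 5 − 6 = 1; torsion from ∂_2 factors > 1: none. So H_1 ≅ Z.
H_2: b_2 = 6 − 6 − 0 = 0; torsion from ∂_3 factors > 1: none. So H_2 ≅ 0.

H_0 ≅ Z,  H_1 ≅ Z,  H_2 = 0.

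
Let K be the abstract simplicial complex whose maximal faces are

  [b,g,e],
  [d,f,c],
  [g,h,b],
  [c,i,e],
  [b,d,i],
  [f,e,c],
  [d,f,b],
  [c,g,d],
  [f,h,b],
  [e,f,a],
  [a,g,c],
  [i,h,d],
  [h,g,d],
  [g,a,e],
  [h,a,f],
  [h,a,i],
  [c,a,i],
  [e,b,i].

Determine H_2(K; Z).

H_2 ≅ 0.

Fix the vertex order a < b < c < d < e < f < g < h < i and write every simplex with vertices in increasing order. Then dim K = 2 and the simplices of K are:

  0-simplices (9): a, b, c, d, e, f, g, h, i
  1-simplices (27): ac, ae, af, ag, ah, ai, bd, be, bf, bg, bh, bi, cd, ce, cf, cg, ci, df, dg, dh, di, ef, eg, ei, fh, gh, hi
  2-simplices (18): acg, aci, aef, aeg, afh, ahi, bdf, bdi, beg, bei, bfh, bgh, cdf, cdg, cef, cei, dgh, dhi

so the chain groups are C_0 ≅ Z^9, C_1 ≅ Z^27, C_2 ≅ Z^18.

∂_1: C_1 → C_0 maps an edge to its endpoints' difference, ∂[p,q] = q − p. For instance
  ∂dg = g − d.
The resulting 9×27 matrix has rank 8, and its Smith normal form has invariant factors (1,1,1,1,1,1,1,1).

The boundary map ∂_2: C_2 → C_1 sends each 2-simplex [p,q,r] to [q,r] − [p,r] + [p,q]. For instance
  ∂ahi = hi − ai + ah,
  ∂dgh = gh − dh + dg.
The 27×18 boundary matrix has rank 18 and Smith normal form diag(1,1,1,1,1,1,1,1,1,1,1,1,1,1,1,1,1,2).

Now H_k = ker ∂_k / im ∂_{k+1}, so:

  H_2: rank ker ∂_2 − rank ∂_3 = (18 − 18) − 0 = 0, and there is no ∂_3, so H_2 = 0.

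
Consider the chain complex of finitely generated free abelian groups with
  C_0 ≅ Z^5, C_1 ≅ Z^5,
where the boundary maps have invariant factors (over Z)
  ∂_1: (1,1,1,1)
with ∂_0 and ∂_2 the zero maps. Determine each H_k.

H_0 ≅ Z,  H_1 ≅ Z.

H_0: b_0 = 5 − 0 − 4 = 1; torsion from ∂_1 factors > 1: none. So H_0 ≅ Z.
H_1: b_1 = 5 − 4 − 0 = 1; torsion from ∂_2 factors > 1: none. So H_1 ≅ Z.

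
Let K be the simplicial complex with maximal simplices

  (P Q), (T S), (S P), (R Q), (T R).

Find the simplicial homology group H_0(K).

Order the vertices as P < Q < R < S < T. Listing each simplex with vertices in this order, K has dimension 1 with simplices:

  0-simplices (5): P, Q, R, S, T
  1-simplices (5): PQ, PS, QR, RT, ST

giving chain groups C_0 ≅ Z^5, C_1 ≅ Z^5.

The boundary map ∂_1: C_1 → C_0 maps an edge to its endpoints' difference, ∂[p,q] = q − p.
This gives a 5×5 integer matrix of rank 4; reducing to Smith normal form yields diagonal entries (1,1,1,1).

Computing H_k = (kernel of ∂_k) / (image of ∂_{k+1}):

  H_0: rank C_0 − rank ∂_1 = 5 − 4 = 1, and the invariant factors of ∂_1 are all 1, so H_0 ≅ Z.

H_0 = Z.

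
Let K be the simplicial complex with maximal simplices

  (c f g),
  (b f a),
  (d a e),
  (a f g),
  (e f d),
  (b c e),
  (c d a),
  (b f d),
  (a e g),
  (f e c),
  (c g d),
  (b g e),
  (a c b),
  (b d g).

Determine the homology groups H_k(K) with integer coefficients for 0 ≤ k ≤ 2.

K has 7 vertices, 21 edges, 14 triangles.
rank ∂_0 = 0, rank ∂_1 = 6 ⇒ b_0 = 7 − 0 − 6 = 1; all invariant factors of ∂_1 are 1 so no torsion. So H_0 = Z.
rank ∂_1 = 6, rank ∂_2 = 13 ⇒ b_1 = 21 − 6 − 13 = 2; all invariant factors of ∂_2 are 1 so no torsion. So H_1 = Z^2.
rank ∂_2 = 13, rank ∂_3 = 0 ⇒ b_2 = 14 − 13 − 0 = 1. So H_2 = Z.

H_0 = Z,  H_1 = Z^2,  H_2 = Z.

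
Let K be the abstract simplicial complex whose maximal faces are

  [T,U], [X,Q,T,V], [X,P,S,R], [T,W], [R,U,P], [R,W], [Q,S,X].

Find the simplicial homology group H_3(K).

H_3 ≅ 0.

Order the vertices as P < Q < R < S < T < U < V < W < X. Listing each simplex with vertices in this order, K has dimension 3 with simplices:

  0-simplices (9): P, Q, R, S, T, U, V, W, X
  1-simplices (18): PR, PS, PU, PX, QS, QT, QV, QX, RS, RU, RW, RX, SX, TU, TV, TW, TX, VX
  2-simplices (10): PRS, PRU, PRX, PSX, QSX, QTV, QTX, QVX, RSX, TVX
  3-simplices (2): PRSX, QTVX

giving chain groups C_0 ≅ Z^9, C_1 ≅ Z^18, C_2 ≅ Z^10, C_3 ≅ Z^2.

The boundary map ∂_1: C_1 → C_0 is given by ∂[p,q] = [q] − [p].
This gives a 9×18 integer matrix of rank 8; reducing to Smith normal form yields diagonal entries (1,1,1,1,1,1,1,1).

∂_2: C_2 → C_1 acts by ∂[p,q,r] = [q,r] − [p,r] + [p,q]. For instance
  ∂QVX = VX − QX + QV,
  ∂PSX = SX − PX + PS.
This gives a 18×10 integer matrix of rank 8; reducing to Smith normal form yields diagonal entries (1,1,1,1,1,1,1,1).

Boundary ∂_3: C_3 → C_2 sends each 3-simplex σ to the alternating sum Σ_i (−1)^i (σ with its i-th vertex removed). For instance
  ∂PRSX = RSX − PSX + PRX − PRS,
  ∂QTVX = TVX − QVX + QTX − QTV.
The 10×2 boundary matrix has rank 2 and Smith normal form diag(1,1).

From H_k ≅ ker(∂_k) / im(∂_{k+1}) we obtain:

  H_3: rank ker ∂_3 − rank ∂_4 = (2 − 2) − 0 = 0, and there is no ∂_4, so H_3 = 0.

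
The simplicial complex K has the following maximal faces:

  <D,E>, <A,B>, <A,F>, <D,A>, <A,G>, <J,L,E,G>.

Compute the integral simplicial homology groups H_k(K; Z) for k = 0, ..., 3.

Fix the vertex order A < B < D < E < F < G < J < L and write every simplex with vertices in increasing order. Then dim K = 3 and the simplices of K are:

  0-simplices (8): A, B, D, E, F, G, J, L
  1-simplices (11): AB, AD, AF, AG, DE, EG, EJ, EL, GJ, GL, JL
  2-simplices (4): EGJ, EGL, EJL, GJL
  3-simplices (1): EGJL

Hence C_0 ≅ Z^8, C_1 ≅ Z^11, C_2 ≅ Z^4, C_3 ≅ Z^1.

∂_1: C_1 → C_0 sends each edge [p,q] (with p < q) to q − p. For instance
  ∂EJ = J − E.
As a 8×11 matrix over Z this has rank 7, with invariant factors (1,1,1,1,1,1,1).

Boundary ∂_2: C_2 → C_1 acts by ∂[p,q,r] = [q,r] − [p,r] + [p,q]. For instance
  ∂GJL = JL − GL + GJ,
  ∂EGJ = GJ − EJ + EG.
As a 11×4 matrix over Z this has rank 3, with invariant factors (1,1,1).

∂_3: C_3 → C_2 sends each 3-simplex σ to the alternating sum Σ_i (−1)^i (σ with its i-th vertex removed). For instance
  ∂EGJL = GJL − EJL + EGL − EGJ.
The resulting 4×1 matrix has rank 1, and its Smith normal form has invariant factors (1).

Now H_k = ker ∂_k / im ∂_{k+1}, so:

  H_0: rank C_0 − rank ∂_1 = 8 − 7 = 1, and the invariant factors of ∂_1 are all 1, so H_0 = Z.
  H_1: rank ker ∂_1 − rank ∂_2 = (11 − 7) − 3 = 1, and the invariant factors of ∂_2 are all 1, so H_1 = Z.
  H_2: rank ker ∂_2 − rank ∂_3 = (4 − 3) − 1 = 0, and the invariant factors of ∂_3 are all 1, so H_2 = 0.
  H_3: rank ker ∂_3 − rank ∂_4 = (1 − 1) − 0 = 0, and there is no ∂_4, so H_3 = 0.

H_0 ≅ Z,  H_1 ≅ Z,  H_2 = 0,  H_3 = 0.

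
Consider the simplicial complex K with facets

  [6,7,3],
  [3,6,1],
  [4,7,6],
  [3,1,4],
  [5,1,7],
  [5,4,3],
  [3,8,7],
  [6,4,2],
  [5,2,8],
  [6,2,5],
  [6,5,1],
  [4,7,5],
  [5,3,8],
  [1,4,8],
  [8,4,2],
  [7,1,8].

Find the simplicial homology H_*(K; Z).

H_0 ≅ Z,  H_1 ≅ Z^2,  H_2 ≅ Z.

Take the total order 1 < 2 < 3 < 4 < 5 < 6 < 7 < 8 on the vertex set. Then K (dimension 2) consists of the simplices:

  0-simplices (8): [1], [2], [3], [4], [5], [6], [7], [8]
  1-simplices (24): (24 of them)
  2-simplices (16): [1,3,4], [1,3,6], [1,4,8], [1,5,6], [1,5,7], [1,7,8], [2,4,6], [2,4,8], [2,5,6], [2,5,8], [3,4,5], [3,5,8], [3,6,7], [3,7,8], [4,5,7], [4,6,7]

Hence C_0 ≅ Z^8, C_1 ≅ Z^24, C_2 ≅ Z^16.

Boundary ∂_1: C_1 → C_0 sends each edge [p,q] (with p < q) to q − p. For instance
  ∂[4,8] = [8] − [4].
This gives a 8×24 integer matrix of rank 7; reducing to Smith normal form yields diagonal entries (1,1,1,1,1,1,1).

The boundary map ∂_2: C_2 → C_1 acts by ∂[p,q,r] = [q,r] − [p,r] + [p,q]. For instance
  ∂[3,4,5] = [4,5] − [3,5] + [3,4],
  ∂[3,5,8] = [5,8] − [3,8] + [3,5].
This gives a 24×16 integer matrix of rank 15; reducing to Smith normal form yields diagonal entries (1,1,1,1,1,1,1,1,1,1,1,1,1,1,1).

From H_k ≅ ker(∂_k) / im(∂_{k+1}) we obtain:

  H_0: rank C_0 − rank ∂_1 = 8 − 7 = 1, and the invariant factors of ∂_1 are all 1, so H_0 ≅ Z.
  H_1: rank ker ∂_1 − rank ∂_2 = (24 − 7) − 15 = 2, and the invariant factors of ∂_2 are all 1, so H_1 ≅ Z^2.
  H_2: rank ker ∂_2 − rank ∂_3 = (16 − 15) − 0 = 1, and there is no ∂_3, so H_2 ≅ Z.

(K is a triangulation of the torus T^2.)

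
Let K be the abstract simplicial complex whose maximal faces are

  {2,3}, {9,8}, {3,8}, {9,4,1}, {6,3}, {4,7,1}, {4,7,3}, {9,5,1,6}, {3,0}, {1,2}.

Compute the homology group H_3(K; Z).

Order the vertices as 0 < 1 < 2 < 3 < 4 < 5 < 6 < 7 < 8 < 9. Listing each simplex with vertices in this order, K has dimension 3 with simplices:

  0-simplices (10): [0], [1], [2], [3], [4], [5], [6], [7], [8], [9]
  1-simplices (18): [0,3], [1,2], [1,4], [1,5], [1,6], [1,7], [1,9], [2,3], [3,4], [3,6], [3,7], [3,8], [4,7], [4,9], [5,6], [5,9], [6,9], [8,9]
  2-simplices (7): [1,4,7], [1,4,9], [1,5,6], [1,5,9], [1,6,9], [3,4,7], [5,6,9]
  3-simplices (1): [1,5,6,9]

Hence C_0 ≅ Z^10, C_1 ≅ Z^18, C_2 ≅ Z^7, C_3 ≅ Z^1.

∂_1: C_1 → C_0 is given by ∂[p,q] = [q] − [p]. For instance
  ∂[2,3] = [3] − [2].
This gives a 10×18 integer matrix of rank 9; reducing to Smith normal form yields diagonal entries (1,1,1,1,1,1,1,1,1).

Boundary ∂_2: C_2 → C_1 maps a triangle to the signed sum of its edges. For instance
  ∂[1,5,6] = [5,6] − [1,6] + [1,5],
  ∂[1,4,7] = [4,7] − [1,7] + [1,4].
The resulting 18×7 matrix has rank 6, and its Smith normal form has invariant factors (1,1,1,1,1,1).

Boundary ∂_3: C_3 → C_2 sends each 3-simplex σ to the alternating sum Σ_i (−1)^i (σ with its i-th vertex removed). For instance
  ∂[1,5,6,9] = [5,6,9] − [1,6,9] + [1,5,9] − [1,5,6].
The resulting 7×1 matrix has rank 1, and its Smith normal form has invariant factors (1).

Now H_k = ker ∂_k / im ∂_{k+1}, so:

  H_3: rank ker ∂_3 − rank ∂_4 = (1 − 1) − 0 = 0, and there is no ∂_4, so H_3 = 0.

H_3 ≅ 0.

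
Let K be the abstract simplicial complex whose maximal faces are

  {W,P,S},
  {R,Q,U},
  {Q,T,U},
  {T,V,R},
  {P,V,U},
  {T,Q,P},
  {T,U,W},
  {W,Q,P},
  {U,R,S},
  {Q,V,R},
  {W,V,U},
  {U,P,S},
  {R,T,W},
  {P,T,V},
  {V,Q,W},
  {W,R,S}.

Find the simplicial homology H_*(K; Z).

H_0 ≅ Z,  H_1 ≅ Z^2,  H_2 ≅ Z.

We work with the vertex ordering P < Q < R < S < T < U < V < W. The simplices of K, each written with vertices in increasing order, are:

  0-simplices (8): P, Q, R, S, T, U, V, W
  1-simplices (24): PQ, PS, PT, PU, PV, PW, QR, QT, QU, QV, QW, RS, RT, RU, RV, RW, SU, SW, TU, TV, TW, UV, UW, VW
  2-simplices (16): PQT, PQW, PSU, PSW, PTV, PUV, QRU, QRV, QTU, QVW, RSU, RSW, RTV, RTW, TUW, UVW

Hence C_0 ≅ Z^8, C_1 ≅ Z^24, C_2 ≅ Z^16.

∂_1: C_1 → C_0 maps an edge to its endpoints' difference, ∂[p,q] = q − p.
As a 8×24 matrix over Z this has rank 7, with invariant factors (1,1,1,1,1,1,1).

Boundary ∂_2: C_2 → C_1 maps a triangle to the signed sum of its edges. For instance
  ∂PQW = QW − PW + PQ,
  ∂QRV = RV − QV + QR.
The resulting 24×16 matrix has rank 15, and its Smith normal form has invariant factors (1,1,1,1,1,1,1,1,1,1,1,1,1,1,1).

From H_k ≅ ker(∂_k) / im(∂_{k+1}) we obtain:

  H_0: rank C_0 − rank ∂_1 = 8 − 7 = 1, and the invariant factors of ∂_1 are all 1, so H_0 ≅ Z.
  H_1: rank ker ∂_1 − rank ∂_2 = (24 − 7) − 15 = 2, and the invariant factors of ∂_2 are all 1, so H_1 ≅ Z^2.
  H_2: rank ker ∂_2 − rank ∂_3 = (16 − 15) − 0 = 1, and there is no ∂_3, so H_2 ≅ Z.

(K is a triangulation of the torus T^2.)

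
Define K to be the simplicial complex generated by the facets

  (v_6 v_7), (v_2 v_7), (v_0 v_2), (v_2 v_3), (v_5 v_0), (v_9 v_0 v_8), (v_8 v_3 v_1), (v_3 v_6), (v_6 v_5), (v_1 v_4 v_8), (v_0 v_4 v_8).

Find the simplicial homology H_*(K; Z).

H_0 = Z,  H_1 = Z^3,  H_2 = 0.

We work with the vertex ordering v_0 < v_1 < v_2 < v_3 < v_4 < v_5 < v_6 < v_7 < v_8 < v_9. The simplices of K, each written with vertices in increasing order, are:

  0-simplices (10): [v_0], [v_1], [v_2], [v_3], [v_4], [v_5], [v_6], [v_7], [v_8], [v_9]
  1-simplices (16): (16 of them)
  2-simplices (4): [v_0,v_4,v_8], [v_0,v_8,v_9], [v_1,v_3,v_8], [v_1,v_4,v_8]

giving chain groups C_0 ≅ Z^10, C_1 ≅ Z^16, C_2 ≅ Z^4.

Boundary ∂_1: C_1 → C_0 is given by ∂[p,q] = [q] − [p]. For instance
  ∂[v_6,v_7] = [v_7] − [v_6].
As a 10×16 matrix over Z this has rank 9, with invariant factors (1,1,1,1,1,1,1,1,1).

Boundary ∂_2: C_2 → C_1 sends each 2-simplex [p,q,r] to [q,r] − [p,r] + [p,q]. For instance
  ∂[v_0,v_8,v_9] = [v_8,v_9] − [v_0,v_9] + [v_0,v_8],
  ∂[v_1,v_3,v_8] = [v_3,v_8] − [v_1,v_8] + [v_1,v_3].
The 16×4 boundary matrix has rank 4 and Smith normal form diag(1,1,1,1).

Computing H_k = (kernel of ∂_k) / (image of ∂_{k+1}):

  H_0: rank C_0 − rank ∂_1 = 10 − 9 = 1, and the invariant factors of ∂_1 are all 1, so H_0 = Z.
  H_1: rank ker ∂_1 − rank ∂_2 = (16 − 9) − 4 = 3, and the invariant factors of ∂_2 are all 1, so H_1 = Z^3.
  H_2: rank ker ∂_2 − rank ∂_3 = (4 − 4) − 0 = 0, and there is no ∂_3, so H_2 = 0.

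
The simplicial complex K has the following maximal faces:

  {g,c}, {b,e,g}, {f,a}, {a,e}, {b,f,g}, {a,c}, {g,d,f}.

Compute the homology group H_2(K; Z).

Order the vertices as a < b < c < d < e < f < g. Listing each simplex with vertices in this order, K has dimension 2 with simplices:

  0-simplices (7): a, b, c, d, e, f, g
  1-simplices (11): ac, ae, af, be, bf, bg, cg, df, dg, eg, fg
  2-simplices (3): beg, bfg, dfg

Hence C_0 ≅ Z^7, C_1 ≅ Z^11, C_2 ≅ Z^3.

Boundary ∂_1: C_1 → C_0 is given by ∂[p,q] = [q] − [p]. For instance
  ∂bf = f − b.
The resulting 7×11 matrix has rank 6, and its Smith normal form has invariant factors (1,1,1,1,1,1).

∂_2: C_2 → C_1 maps a triangle to the signed sum of its edges. For instance
  ∂beg = eg − bg + be,
  ∂bfg = fg − bg + bf.
This gives a 11×3 integer matrix of rank 3; reducing to Smith normal form yields diagonal entries (1,1,1).

From H_k ≅ ker(∂_k) / im(∂_{k+1}) we obtain:

  H_2: rank ker ∂_2 − rank ∂_3 = (3 − 3) − 0 = 0, and there is no ∂_3, so H_2 ≅ 0.

H_2 ≅ 0.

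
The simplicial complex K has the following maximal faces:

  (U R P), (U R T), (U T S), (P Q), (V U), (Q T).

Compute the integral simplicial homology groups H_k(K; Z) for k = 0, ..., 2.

H_0 ≅ Z,  H_1 ≅ Z,  H_2 = 0.

Take the total order P < Q < R < S < T < U < V on the vertex set. Then K (dimension 2) consists of the simplices:

  0-simplices (7): P, Q, R, S, T, U, V
  1-simplices (10): PQ, PR, PU, QT, RT, RU, ST, SU, TU, UV
  2-simplices (3): PRU, RTU, STU

Hence C_0 ≅ Z^7, C_1 ≅ Z^10, C_2 ≅ Z^3.

∂_1: C_1 → C_0 is given by ∂[p,q] = [q] − [p]. For instance
  ∂RT = T − R.
This gives a 7×10 integer matrix of rank 6; reducing to Smith normal form yields diagonal entries (1,1,1,1,1,1).

∂_2: C_2 → C_1 maps a triangle to the signed sum of its edges. For instance
  ∂PRU = RU − PU + PR,
  ∂STU = TU − SU + ST.
This gives a 10×3 integer matrix of rank 3; reducing to Smith normal form yields diagonal entries (1,1,1).

Reading off H_k = ker ∂_k / im ∂_{k+1}:

  H_0: rank C_0 − rank ∂_1 = 7 − 6 = 1, and the invariant factors of ∂_1 are all 1, so H_0 = Z.
  H_1: rank ker ∂_1 − rank ∂_2 = (10 − 6) − 3 = 1, and the invariant factors of ∂_2 are all 1, so H_1 = Z.
  H_2: rank ker ∂_2 − rank ∂_3 = (3 − 3) − 0 = 0, and there is no ∂_3, so H_2 = 0.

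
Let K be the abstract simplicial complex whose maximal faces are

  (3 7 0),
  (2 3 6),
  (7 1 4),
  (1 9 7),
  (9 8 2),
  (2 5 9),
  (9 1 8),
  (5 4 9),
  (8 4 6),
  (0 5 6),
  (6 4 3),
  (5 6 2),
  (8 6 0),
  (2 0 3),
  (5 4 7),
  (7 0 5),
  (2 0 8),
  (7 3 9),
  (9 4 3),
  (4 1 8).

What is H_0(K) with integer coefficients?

H_0 ≅ Z.

We work with the vertex ordering 0 < 1 < 2 < 3 < 4 < 5 < 6 < 7 < 8 < 9. The simplices of K, each written with vertices in increasing order, are:

  0-simplices (10): [0], [1], [2], [3], [4], [5], [6], [7], [8], [9]
  1-simplices (30): (30 of them)
  2-simplices (20): (20 of them)

giving chain groups C_0 ≅ Z^10, C_1 ≅ Z^30, C_2 ≅ Z^20.

∂_1: C_1 → C_0 is given by ∂[p,q] = [q] − [p].
This gives a 10×30 integer matrix of rank 9; reducing to Smith normal form yields diagonal entries (1,1,1,1,1,1,1,1,1).

Boundary ∂_2: C_2 → C_1 acts by ∂[p,q,r] = [q,r] − [p,r] + [p,q]. For instance
  ∂[0,5,7] = [5,7] − [0,7] + [0,5],
  ∂[0,3,7] = [3,7] − [0,7] + [0,3].
As a 30×20 matrix over Z this has rank 20, with invariant factors (1,1,1,1,1,1,1,1,1,1,1,1,1,1,1,1,1,1,1,2).

Reading off H_k = ker ∂_k / im ∂_{k+1}:

  H_0: rank C_0 − rank ∂_1 = 10 − 9 = 1, and the invariant factors of ∂_1 are all 1, so H_0 ≅ Z.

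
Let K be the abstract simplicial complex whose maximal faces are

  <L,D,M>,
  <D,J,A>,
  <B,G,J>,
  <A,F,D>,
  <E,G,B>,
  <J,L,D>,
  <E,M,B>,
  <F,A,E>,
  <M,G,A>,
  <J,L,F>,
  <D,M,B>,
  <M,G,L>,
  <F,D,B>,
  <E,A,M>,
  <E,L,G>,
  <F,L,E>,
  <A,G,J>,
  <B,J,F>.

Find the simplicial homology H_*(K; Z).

H_0 = Z,  H_1 = Z ⊕ Z_2,  H_2 = 0.

Fix the vertex order A < B < D < E < F < G < J < L < M and write every simplex with vertices in increasing order. Then dim K = 2 and the simplices of K are:

  0-simplices (9): A, B, D, E, F, G, J, L, M
  1-simplices (27): AD, AE, AF, AG, AJ, AM, BD, BE, BF, BG, BJ, BM, DF, DJ, DL, DM, EF, EG, EL, EM, FJ, FL, GJ, GL, GM, JL, LM
  2-simplices (18): ADF, ADJ, AEF, AEM, AGJ, AGM, BDF, BDM, BEG, BEM, BFJ, BGJ, DJL, DLM, EFL, EGL, FJL, GLM

giving chain groups C_0 ≅ Z^9, C_1 ≅ Z^27, C_2 ≅ Z^18.

The boundary map ∂_1: C_1 → C_0 sends each edge [p,q] (with p < q) to q − p. For instance
  ∂AJ = J − A.
The 9×27 boundary matrix has rank 8 and Smith normal form diag(1,1,1,1,1,1,1,1).

Boundary ∂_2: C_2 → C_1 maps a triangle to the signed sum of its edges. For instance
  ∂AGJ = GJ − AJ + AG,
  ∂BFJ = FJ − BJ + BF.
This gives a 27×18 integer matrix of rank 18; reducing to Smith normal form yields diagonal entries (1,1,1,1,1,1,1,1,1,1,1,1,1,1,1,1,1,2).

Now H_k = ker ∂_k / im ∂_{k+1}, so:

  H_0: rank C_0 − rank ∂_1 = 9 − 8 = 1, and the invariant factors of ∂_1 are all 1, so H_0 = Z.
  H_1: rank ker ∂_1 − rank ∂_2 = (27 − 8) − 18 = 1, and ∂_2 has invariant factor 2 > 1, so H_1 = Z ⊕ Z_2.
  H_2: rank ker ∂_2 − rank ∂_3 = (18 − 18) − 0 = 0, and there is no ∂_3, so H_2 = 0.

As a check, the Euler characteristic is 9 − 27 + 18 = 0, which agrees with 1 − 1 + 0 = 0.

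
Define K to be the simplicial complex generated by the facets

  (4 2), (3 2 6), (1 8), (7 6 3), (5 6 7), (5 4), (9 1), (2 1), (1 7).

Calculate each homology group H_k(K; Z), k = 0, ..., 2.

Take the total order 1 < 2 < 3 < 4 < 5 < 6 < 7 < 8 < 9 on the vertex set. Then K (dimension 2) consists of the simplices:

  0-simplices (9): [1], [2], [3], [4], [5], [6], [7], [8], [9]
  1-simplices (13): [1,2], [1,7], [1,8], [1,9], [2,3], [2,4], [2,6], [3,6], [3,7], [4,5], [5,6], [5,7], [6,7]
  2-simplices (3): [2,3,6], [3,6,7], [5,6,7]

Hence C_0 ≅ Z^9, C_1 ≅ Z^13, C_2 ≅ Z^3.

Boundary ∂_1: C_1 → C_0 is given by ∂[p,q] = [q] − [p]. For instance
  ∂[2,3] = [3] − [2].
As a 9×13 matrix over Z this has rank 8, with invariant factors (1,1,1,1,1,1,1,1).

Boundary ∂_2: C_2 → C_1 sends each 2-simplex [p,q,r] to [q,r] − [p,r] + [p,q]. For instance
  ∂[2,3,6] = [3,6] − [2,6] + [2,3],
  ∂[5,6,7] = [6,7] − [5,7] + [5,6].
The resulting 13×3 matrix has rank 3, and its Smith normal form has invariant factors (1,1,1).

From H_k ≅ ker(∂_k) / im(∂_{k+1}) we obtain:

  H_0: rank C_0 − rank ∂_1 = 9 − 8 = 1, and the invariant factors of ∂_1 are all 1, so H_0 = Z.
  H_1: rank ker ∂_1 − rank ∂_2 = (13 − 8) − 3 = 2, and the invariant factors of ∂_2 are all 1, so H_1 = Z^2.
  H_2: rank ker ∂_2 − rank ∂_3 = (3 − 3) − 0 = 0, and there is no ∂_3, so H_2 = 0.

H_0 ≅ Z,  H_1 ≅ Z^2,  H_2 = 0.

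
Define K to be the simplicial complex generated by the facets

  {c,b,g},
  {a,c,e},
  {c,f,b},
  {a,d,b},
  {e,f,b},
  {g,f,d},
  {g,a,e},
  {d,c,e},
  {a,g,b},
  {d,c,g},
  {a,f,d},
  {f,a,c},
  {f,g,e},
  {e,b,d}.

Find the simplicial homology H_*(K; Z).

H_0 ≅ Z,  H_1 ≅ Z^2,  H_2 ≅ Z.

We work with the vertex ordering a < b < c < d < e < f < g. The simplices of K, each written with vertices in increasing order, are:

  0-simplices (7): a, b, c, d, e, f, g
  1-simplices (21): ab, ac, ad, ae, af, ag, bc, bd, be, bf, bg, cd, ce, cf, cg, de, df, dg, ef, eg, fg
  2-simplices (14): abd, abg, ace, acf, adf, aeg, bcf, bcg, bde, bef, cde, cdg, dfg, efg

so the chain groups are C_0 ≅ Z^7, C_1 ≅ Z^21, C_2 ≅ Z^14.

∂_1: C_1 → C_0 sends each edge [p,q] (with p < q) to q − p.
As a 7×21 matrix over Z this has rank 6, with invariant factors (1,1,1,1,1,1).

The boundary map ∂_2: C_2 → C_1 acts by ∂[p,q,r] = [q,r] − [p,r] + [p,q]. For instance
  ∂efg = fg − eg + ef,
  ∂acf = cf − af + ac.
The 21×14 boundary matrix has rank 13 and Smith normal form diag(1,1,1,1,1,1,1,1,1,1,1,1,1).

Now H_k = ker ∂_k / im ∂_{k+1}, so:

  H_0: rank C_0 − rank ∂_1 = 7 − 6 = 1, and the invariant factors of ∂_1 are all 1, so H_0 = Z.
  H_1: rank ker ∂_1 − rank ∂_2 = (21 − 6) − 13 = 2, and the invariant factors of ∂_2 are all 1, so H_1 = Z^2.
  H_2: rank ker ∂_2 − rank ∂_3 = (14 − 13) − 0 = 1, and there is no ∂_3, so H_2 = Z.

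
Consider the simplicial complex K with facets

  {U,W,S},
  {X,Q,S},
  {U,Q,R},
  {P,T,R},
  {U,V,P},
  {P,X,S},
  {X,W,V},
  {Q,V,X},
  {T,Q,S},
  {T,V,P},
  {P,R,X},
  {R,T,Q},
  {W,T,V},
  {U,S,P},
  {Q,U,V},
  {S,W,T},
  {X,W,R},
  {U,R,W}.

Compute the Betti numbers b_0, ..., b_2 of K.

K has 9 vertices, 27 edges, 18 triangles.
rank ∂_0 = 0, rank ∂_1 = 8 ⇒ b_0 = 9 − 0 − 8 = 1; all invariant factors of ∂_1 are 1 so no torsion. So H_0 = Z.
rank ∂_1 = 8, rank ∂_2 = 17 ⇒ b_1 = 27 − 8 − 17 = 2; all invariant factors of ∂_2 are 1 so no torsion. So H_1 = Z^2.
rank ∂_2 = 17, rank ∂_3 = 0 ⇒ b_2 = 18 − 17 − 0 = 1. So H_2 = Z.

b_0 = 1, b_1 = 2, b_2 = 1.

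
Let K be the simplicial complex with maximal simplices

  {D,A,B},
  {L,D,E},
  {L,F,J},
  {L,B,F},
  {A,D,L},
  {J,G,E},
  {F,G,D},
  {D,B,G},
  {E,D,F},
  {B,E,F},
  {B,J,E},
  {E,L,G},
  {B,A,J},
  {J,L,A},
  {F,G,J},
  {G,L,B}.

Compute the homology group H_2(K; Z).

H_2 ≅ Z.

K has 8 vertices, 24 edges, 16 triangles.
rank ∂_2 = 15, rank ∂_3 = 0 ⇒ b_2 = 16 − 15 − 0 = 1. So H_2 ≅ Z.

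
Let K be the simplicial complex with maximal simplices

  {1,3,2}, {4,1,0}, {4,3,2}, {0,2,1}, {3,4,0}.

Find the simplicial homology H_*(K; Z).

We work with the vertex ordering 0 < 1 < 2 < 3 < 4. The simplices of K, each written with vertices in increasing order, are:

  0-simplices (5): [0], [1], [2], [3], [4]
  1-simplices (10): [0,1], [0,2], [0,3], [0,4], [1,2], [1,3], [1,4], [2,3], [2,4], [3,4]
  2-simplices (5): [0,1,2], [0,1,4], [0,3,4], [1,2,3], [2,3,4]

so the chain groups are C_0 ≅ Z^5, C_1 ≅ Z^10, C_2 ≅ Z^5.

∂_1: C_1 → C_0 maps an edge to its endpoints' difference, ∂[p,q] = q − p. For instance
  ∂[0,1] = [1] − [0].
This gives a 5×10 integer matrix of rank 4; reducing to Smith normal form yields diagonal entries (1,1,1,1).

Boundary ∂_2: C_2 → C_1 acts by ∂[p,q,r] = [q,r] − [p,r] + [p,q]. For instance
  ∂[2,3,4] = [3,4] − [2,4] + [2,3],
  ∂[1,2,3] = [2,3] − [1,3] + [1,2].
The resulting 10×5 matrix has rank 5, and its Smith normal form has invariant factors (1,1,1,1,1).

Now H_k = ker ∂_k / im ∂_{k+1}, so:

  H_0: rank C_0 − rank ∂_1 = 5 − 4 = 1, and the invariant factors of ∂_1 are all 1, so H_0 ≅ Z.
  H_1: rank ker ∂_1 − rank ∂_2 = (10 − 4) − 5 = 1, and the invariant factors of ∂_2 are all 1, so H_1 ≅ Z.
  H_2: rank ker ∂_2 − rank ∂_3 = (5 − 5) − 0 = 0, and there is no ∂_3, so H_2 ≅ 0.

H_0 ≅ Z,  H_1 ≅ Z,  H_2 = 0.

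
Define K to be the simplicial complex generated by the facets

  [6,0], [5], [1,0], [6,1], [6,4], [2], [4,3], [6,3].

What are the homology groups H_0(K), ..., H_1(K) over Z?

H_0 ≅ Z^3,  H_1 ≅ Z^2.

We work with the vertex ordering 0 < 1 < 2 < 3 < 4 < 5 < 6. The simplices of K, each written with vertices in increasing order, are:

  0-simplices (7): [0], [1], [2], [3], [4], [5], [6]
  1-simplices (6): [0,1], [0,6], [1,6], [3,4], [3,6], [4,6]

giving chain groups C_0 ≅ Z^7, C_1 ≅ Z^6.

∂_1: C_1 → C_0 maps an edge to its endpoints' difference, ∂[p,q] = q − p. For instance
  ∂[1,6] = [6] − [1].
This gives a 7×6 integer matrix of rank 4; reducing to Smith normal form yields diagonal entries (1,1,1,1).

Now H_k = ker ∂_k / im ∂_{k+1}, so:

  H_0: rank C_0 − rank ∂_1 = 7 − 4 = 3, and the invariant factors of ∂_1 are all 1, so H_0 ≅ Z^3.
  H_1: rank ker ∂_1 − rank ∂_2 = (6 − 4) − 0 = 2, and there is no ∂_2, so H_1 ≅ Z^2.

As a check, the Euler characteristic is 7 − 6 = 1, which agrees with 3 − 2 = 1.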